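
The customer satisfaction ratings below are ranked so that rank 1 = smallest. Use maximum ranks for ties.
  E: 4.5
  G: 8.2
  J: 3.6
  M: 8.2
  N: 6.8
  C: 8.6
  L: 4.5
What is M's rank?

Sorted (ascending): 3.6, 4.5, 4.5, 6.8, 8.2, 8.2, 8.6
The 2 values of 4.5 occupy positions 2–3 → each gets rank 3.
The 2 values of 8.2 occupy positions 5–6 → each gets rank 6.
M has value 8.2 → rank 6.

6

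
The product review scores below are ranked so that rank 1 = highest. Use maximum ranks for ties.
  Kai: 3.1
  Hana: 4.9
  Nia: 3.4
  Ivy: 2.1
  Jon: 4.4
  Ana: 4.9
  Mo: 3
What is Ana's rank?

Sorted (descending): 4.9, 4.9, 4.4, 3.4, 3.1, 3, 2.1
The 2 values of 4.9 occupy positions 1–2 → each gets rank 2.
Ana has value 4.9 → rank 2.

2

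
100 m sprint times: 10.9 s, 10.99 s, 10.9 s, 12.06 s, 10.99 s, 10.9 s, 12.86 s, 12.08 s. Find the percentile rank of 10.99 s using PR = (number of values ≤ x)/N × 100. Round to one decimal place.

62.5

N = 8.
Strictly below 10.99: 3. Equal to 10.99: 2.
PR = 5/8 × 100 = 62.5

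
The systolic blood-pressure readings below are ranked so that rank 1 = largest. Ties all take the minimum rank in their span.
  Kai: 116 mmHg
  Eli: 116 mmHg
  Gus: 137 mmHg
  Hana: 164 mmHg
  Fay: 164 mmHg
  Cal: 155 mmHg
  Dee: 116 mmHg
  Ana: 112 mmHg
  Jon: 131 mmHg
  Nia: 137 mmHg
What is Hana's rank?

Sorted (descending): 164, 164, 155, 137, 137, 131, 116, 116, 116, 112
The 2 values of 164 occupy positions 1–2 → each gets rank 1.
The 2 values of 137 occupy positions 4–5 → each gets rank 4.
The 3 values of 116 occupy positions 7–9 → each gets rank 7.
Hana has value 164 mmHg → rank 1.

1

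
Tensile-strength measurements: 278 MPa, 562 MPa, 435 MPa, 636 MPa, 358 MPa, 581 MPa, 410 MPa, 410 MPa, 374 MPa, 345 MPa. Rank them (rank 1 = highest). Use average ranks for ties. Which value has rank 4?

Sorted (descending): 636, 581, 562, 435, 410, 410, 374, 358, 345, 278
The 2 values of 410 occupy positions 5–6 → average rank (5+6)/2 = 5.5.
Rank 4 → value 435.

435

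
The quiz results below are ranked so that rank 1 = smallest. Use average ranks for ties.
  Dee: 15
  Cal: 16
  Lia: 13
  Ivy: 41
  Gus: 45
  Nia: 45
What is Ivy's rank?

Sorted (ascending): 13, 15, 16, 41, 45, 45
The 2 values of 45 occupy positions 5–6 → average rank (5+6)/2 = 5.5.
Ivy has value 41 → rank 4.

4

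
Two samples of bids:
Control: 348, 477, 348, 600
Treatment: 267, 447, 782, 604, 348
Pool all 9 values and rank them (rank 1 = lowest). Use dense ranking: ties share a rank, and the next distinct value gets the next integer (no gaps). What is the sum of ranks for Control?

13

Sorted (ascending): 267, 348, 348, 348, 447, 477, 600, 604, 782
The 3 values of 348 share dense rank 2.
Remaining distinct values take the next consecutive integers.
Control values → pooled ranks: 348→2, 477→4, 348→2, 600→5
Rank sum = 2 + 4 + 2 + 5 = 13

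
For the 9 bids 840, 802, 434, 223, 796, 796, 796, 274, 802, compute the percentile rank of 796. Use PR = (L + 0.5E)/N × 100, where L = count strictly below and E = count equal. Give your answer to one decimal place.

N = 9.
Strictly below 796: 3. Equal to 796: 3.
PR = (3 + 0.5·3)/9 × 100 = 50.0

50.0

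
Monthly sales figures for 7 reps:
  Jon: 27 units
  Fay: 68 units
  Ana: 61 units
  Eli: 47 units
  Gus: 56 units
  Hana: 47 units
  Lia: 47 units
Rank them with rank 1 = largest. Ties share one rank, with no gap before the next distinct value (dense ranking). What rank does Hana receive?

4

Sorted (descending): 68, 61, 56, 47, 47, 47, 27
The 3 values of 47 share dense rank 4.
Remaining distinct values take the next consecutive integers.
Hana has value 47 units → rank 4.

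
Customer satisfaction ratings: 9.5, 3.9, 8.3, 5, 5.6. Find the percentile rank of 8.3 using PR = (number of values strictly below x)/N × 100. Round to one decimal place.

N = 5.
Strictly below 8.3: 3. Equal to 8.3: 1.
PR = 3/5 × 100 = 60.0

60.0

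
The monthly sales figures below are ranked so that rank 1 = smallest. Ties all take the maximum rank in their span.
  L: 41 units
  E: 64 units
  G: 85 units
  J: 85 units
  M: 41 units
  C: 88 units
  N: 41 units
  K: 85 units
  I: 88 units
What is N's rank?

Sorted (ascending): 41, 41, 41, 64, 85, 85, 85, 88, 88
The 3 values of 41 occupy positions 1–3 → each gets rank 3.
The 3 values of 85 occupy positions 5–7 → each gets rank 7.
The 2 values of 88 occupy positions 8–9 → each gets rank 9.
N has value 41 units → rank 3.

3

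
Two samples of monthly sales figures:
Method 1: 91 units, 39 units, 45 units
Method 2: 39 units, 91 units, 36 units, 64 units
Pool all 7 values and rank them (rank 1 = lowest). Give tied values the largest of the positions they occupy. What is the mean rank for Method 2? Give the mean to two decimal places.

4.00

Sorted (ascending): 36, 39, 39, 45, 64, 91, 91
The 2 values of 39 occupy positions 2–3 → each gets rank 3.
The 2 values of 91 occupy positions 6–7 → each gets rank 7.
Method 2 values → pooled ranks: 39→3, 91→7, 36→1, 64→5
Mean rank = (3 + 7 + 1 + 5) / 4 = 4.00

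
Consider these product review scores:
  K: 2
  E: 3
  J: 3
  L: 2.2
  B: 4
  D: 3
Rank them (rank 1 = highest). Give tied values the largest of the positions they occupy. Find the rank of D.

4

Sorted (descending): 4, 3, 3, 3, 2.2, 2
The 3 values of 3 occupy positions 2–4 → each gets rank 4.
D has value 3 → rank 4.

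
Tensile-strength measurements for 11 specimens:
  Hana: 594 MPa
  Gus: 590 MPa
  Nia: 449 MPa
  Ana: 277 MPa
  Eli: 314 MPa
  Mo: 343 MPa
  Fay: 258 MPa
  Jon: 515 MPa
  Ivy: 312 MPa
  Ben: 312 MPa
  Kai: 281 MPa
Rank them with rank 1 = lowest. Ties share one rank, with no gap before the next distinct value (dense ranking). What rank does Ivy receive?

Sorted (ascending): 258, 277, 281, 312, 312, 314, 343, 449, 515, 590, 594
The 2 values of 312 share dense rank 4.
Remaining distinct values take the next consecutive integers.
Ivy has value 312 MPa → rank 4.

4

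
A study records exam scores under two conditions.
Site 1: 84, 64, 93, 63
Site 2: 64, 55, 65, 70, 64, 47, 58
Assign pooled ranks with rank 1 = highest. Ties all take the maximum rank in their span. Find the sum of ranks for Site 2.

Sorted (descending): 93, 84, 70, 65, 64, 64, 64, 63, 58, 55, 47
The 3 values of 64 occupy positions 5–7 → each gets rank 7.
Site 2 values → pooled ranks: 64→7, 55→10, 65→4, 70→3, 64→7, 47→11, 58→9
Rank sum = 7 + 10 + 4 + 3 + 7 + 11 + 9 = 51

51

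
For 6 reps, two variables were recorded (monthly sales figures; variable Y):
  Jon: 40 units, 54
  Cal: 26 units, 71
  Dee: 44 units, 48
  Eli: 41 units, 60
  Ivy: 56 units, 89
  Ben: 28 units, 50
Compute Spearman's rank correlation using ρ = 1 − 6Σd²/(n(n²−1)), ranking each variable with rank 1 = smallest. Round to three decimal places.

0.086

Ranks of variable 1: 3, 1, 5, 4, 6, 2
Ranks of variable 2: 3, 5, 1, 4, 6, 2
d = r₁ − r₂: 0, -4, 4, 0, 0, 0
d²: 0, 16, 16, 0, 0, 0; Σd² = 32
ρ = 1 − 6·32/(6·35) = 1 − 192/210 = 0.086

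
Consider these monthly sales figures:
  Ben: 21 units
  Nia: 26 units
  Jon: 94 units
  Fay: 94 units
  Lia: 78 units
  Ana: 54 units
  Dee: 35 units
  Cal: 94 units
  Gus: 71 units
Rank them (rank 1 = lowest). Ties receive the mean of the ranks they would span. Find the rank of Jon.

8

Sorted (ascending): 21, 26, 35, 54, 71, 78, 94, 94, 94
The 3 values of 94 occupy positions 7–9 → average rank 8.
Jon has value 94 units → rank 8.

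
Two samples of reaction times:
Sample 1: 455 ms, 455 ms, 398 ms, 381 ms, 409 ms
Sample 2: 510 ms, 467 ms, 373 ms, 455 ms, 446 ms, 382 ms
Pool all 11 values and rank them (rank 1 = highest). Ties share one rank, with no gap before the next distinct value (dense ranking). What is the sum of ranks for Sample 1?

25

Sorted (descending): 510, 467, 455, 455, 455, 446, 409, 398, 382, 381, 373
The 3 values of 455 share dense rank 3.
Remaining distinct values take the next consecutive integers.
Sample 1 values → pooled ranks: 455→3, 455→3, 398→6, 381→8, 409→5
Rank sum = 3 + 3 + 6 + 8 + 5 = 25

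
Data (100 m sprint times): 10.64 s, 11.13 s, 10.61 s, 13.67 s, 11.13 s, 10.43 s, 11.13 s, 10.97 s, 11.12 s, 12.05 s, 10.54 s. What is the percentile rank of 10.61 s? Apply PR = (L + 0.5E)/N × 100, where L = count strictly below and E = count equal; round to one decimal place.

N = 11.
Strictly below 10.61: 2. Equal to 10.61: 1.
PR = (2 + 0.5·1)/11 × 100 = 22.7

22.7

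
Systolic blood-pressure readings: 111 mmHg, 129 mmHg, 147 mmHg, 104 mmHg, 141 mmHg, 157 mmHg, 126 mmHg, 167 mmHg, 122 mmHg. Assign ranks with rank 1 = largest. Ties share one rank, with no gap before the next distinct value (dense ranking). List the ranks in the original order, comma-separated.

8, 5, 3, 9, 4, 2, 6, 1, 7

Sorted (descending): 167, 157, 147, 141, 129, 126, 122, 111, 104
No ties — each value takes its position as its rank.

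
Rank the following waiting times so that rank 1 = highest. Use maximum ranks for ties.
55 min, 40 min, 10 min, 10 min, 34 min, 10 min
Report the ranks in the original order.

1, 2, 6, 6, 3, 6

Sorted (descending): 55, 40, 34, 10, 10, 10
The 3 values of 10 occupy positions 4–6 → each gets rank 6.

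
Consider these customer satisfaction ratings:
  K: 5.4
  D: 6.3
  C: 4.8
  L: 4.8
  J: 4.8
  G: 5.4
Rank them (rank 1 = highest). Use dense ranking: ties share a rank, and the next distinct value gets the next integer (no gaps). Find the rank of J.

Sorted (descending): 6.3, 5.4, 5.4, 4.8, 4.8, 4.8
The 2 values of 5.4 share dense rank 2.
The 3 values of 4.8 share dense rank 3.
Remaining distinct values take the next consecutive integers.
J has value 4.8 → rank 3.

3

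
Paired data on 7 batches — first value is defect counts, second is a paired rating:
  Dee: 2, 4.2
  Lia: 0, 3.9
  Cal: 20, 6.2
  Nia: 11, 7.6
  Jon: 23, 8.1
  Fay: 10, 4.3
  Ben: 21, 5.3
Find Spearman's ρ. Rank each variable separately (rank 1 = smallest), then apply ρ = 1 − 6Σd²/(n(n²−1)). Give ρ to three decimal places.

0.857

Ranks of variable 1: 2, 1, 5, 4, 7, 3, 6
Ranks of variable 2: 2, 1, 5, 6, 7, 3, 4
d = r₁ − r₂: 0, 0, 0, -2, 0, 0, 2
d²: 0, 0, 0, 4, 0, 0, 4; Σd² = 8
ρ = 1 − 6·8/(7·48) = 1 − 48/336 = 0.857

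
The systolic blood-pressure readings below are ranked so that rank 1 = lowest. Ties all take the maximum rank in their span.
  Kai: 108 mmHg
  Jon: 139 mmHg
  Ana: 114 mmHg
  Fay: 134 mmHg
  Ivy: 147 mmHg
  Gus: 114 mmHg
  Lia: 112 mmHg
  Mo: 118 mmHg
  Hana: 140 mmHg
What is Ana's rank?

4

Sorted (ascending): 108, 112, 114, 114, 118, 134, 139, 140, 147
The 2 values of 114 occupy positions 3–4 → each gets rank 4.
Ana has value 114 mmHg → rank 4.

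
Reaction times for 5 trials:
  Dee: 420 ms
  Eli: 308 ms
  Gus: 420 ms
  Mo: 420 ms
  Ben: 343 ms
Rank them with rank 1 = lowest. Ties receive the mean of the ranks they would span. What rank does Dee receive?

4

Sorted (ascending): 308, 343, 420, 420, 420
The 3 values of 420 occupy positions 3–5 → average rank 4.
Dee has value 420 ms → rank 4.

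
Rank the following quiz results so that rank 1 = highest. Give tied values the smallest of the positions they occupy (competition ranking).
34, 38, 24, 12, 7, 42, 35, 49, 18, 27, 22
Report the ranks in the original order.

5, 3, 7, 10, 11, 2, 4, 1, 9, 6, 8

Sorted (descending): 49, 42, 38, 35, 34, 27, 24, 22, 18, 12, 7
No ties — each value takes its position as its rank.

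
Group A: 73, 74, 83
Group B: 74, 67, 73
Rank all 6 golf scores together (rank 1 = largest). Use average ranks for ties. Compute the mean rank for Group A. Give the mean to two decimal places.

Sorted (descending): 83, 74, 74, 73, 73, 67
The 2 values of 74 occupy positions 2–3 → average rank (2+3)/2 = 2.5.
The 2 values of 73 occupy positions 4–5 → average rank (4+5)/2 = 4.5.
Group A values → pooled ranks: 73→4.5, 74→2.5, 83→1
Mean rank = (4.5 + 2.5 + 1) / 3 = 2.67

2.67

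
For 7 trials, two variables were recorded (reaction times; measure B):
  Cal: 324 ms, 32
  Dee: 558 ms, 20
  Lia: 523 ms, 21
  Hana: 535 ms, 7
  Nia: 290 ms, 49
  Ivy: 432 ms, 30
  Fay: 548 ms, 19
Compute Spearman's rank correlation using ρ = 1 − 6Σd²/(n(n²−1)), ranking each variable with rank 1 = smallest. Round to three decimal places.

Ranks of variable 1: 2, 7, 4, 5, 1, 3, 6
Ranks of variable 2: 6, 3, 4, 1, 7, 5, 2
d = r₁ − r₂: -4, 4, 0, 4, -6, -2, 4
d²: 16, 16, 0, 16, 36, 4, 16; Σd² = 104
ρ = 1 − 6·104/(7·48) = 1 − 624/336 = -0.857

-0.857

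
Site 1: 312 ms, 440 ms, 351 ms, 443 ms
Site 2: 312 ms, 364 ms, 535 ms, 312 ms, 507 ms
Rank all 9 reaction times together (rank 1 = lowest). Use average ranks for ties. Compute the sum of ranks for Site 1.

19

Sorted (ascending): 312, 312, 312, 351, 364, 440, 443, 507, 535
The 3 values of 312 occupy positions 1–3 → average rank 2.
Site 1 values → pooled ranks: 312→2, 440→6, 351→4, 443→7
Rank sum = 2 + 6 + 4 + 7 = 19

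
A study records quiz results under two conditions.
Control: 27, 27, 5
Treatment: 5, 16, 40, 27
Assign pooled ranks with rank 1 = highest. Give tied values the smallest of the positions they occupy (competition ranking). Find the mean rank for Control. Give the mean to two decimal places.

Sorted (descending): 40, 27, 27, 27, 16, 5, 5
The 3 values of 27 occupy positions 2–4 → each gets rank 2.
The 2 values of 5 occupy positions 6–7 → each gets rank 6.
Control values → pooled ranks: 27→2, 27→2, 5→6
Mean rank = (2 + 2 + 6) / 3 = 3.33

3.33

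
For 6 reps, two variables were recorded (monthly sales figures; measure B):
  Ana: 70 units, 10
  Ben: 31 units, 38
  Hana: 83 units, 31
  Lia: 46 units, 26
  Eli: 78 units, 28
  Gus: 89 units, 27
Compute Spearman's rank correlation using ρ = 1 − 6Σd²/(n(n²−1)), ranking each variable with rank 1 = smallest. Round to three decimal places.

Ranks of variable 1: 3, 1, 5, 2, 4, 6
Ranks of variable 2: 1, 6, 5, 2, 4, 3
d = r₁ − r₂: 2, -5, 0, 0, 0, 3
d²: 4, 25, 0, 0, 0, 9; Σd² = 38
ρ = 1 − 6·38/(6·35) = 1 − 228/210 = -0.086

-0.086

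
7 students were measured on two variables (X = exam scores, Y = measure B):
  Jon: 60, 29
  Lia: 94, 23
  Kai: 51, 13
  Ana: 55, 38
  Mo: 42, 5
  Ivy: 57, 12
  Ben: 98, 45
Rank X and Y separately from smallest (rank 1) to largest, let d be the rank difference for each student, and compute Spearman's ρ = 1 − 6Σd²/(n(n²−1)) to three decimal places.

Ranks of variable 1: 5, 6, 2, 3, 1, 4, 7
Ranks of variable 2: 5, 4, 3, 6, 1, 2, 7
d = r₁ − r₂: 0, 2, -1, -3, 0, 2, 0
d²: 0, 4, 1, 9, 0, 4, 0; Σd² = 18
ρ = 1 − 6·18/(7·48) = 1 − 108/336 = 0.679

0.679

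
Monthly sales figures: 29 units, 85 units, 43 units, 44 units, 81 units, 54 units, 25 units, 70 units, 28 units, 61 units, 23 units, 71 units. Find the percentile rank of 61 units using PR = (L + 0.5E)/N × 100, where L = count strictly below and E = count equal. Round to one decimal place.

62.5

N = 12.
Strictly below 61: 7. Equal to 61: 1.
PR = (7 + 0.5·1)/12 × 100 = 62.5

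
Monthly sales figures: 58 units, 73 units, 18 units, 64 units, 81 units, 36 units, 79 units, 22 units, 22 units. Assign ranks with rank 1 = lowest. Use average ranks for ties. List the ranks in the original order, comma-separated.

Sorted (ascending): 18, 22, 22, 36, 58, 64, 73, 79, 81
The 2 values of 22 occupy positions 2–3 → average rank (2+3)/2 = 2.5.

5, 7, 1, 6, 9, 4, 8, 2.5, 2.5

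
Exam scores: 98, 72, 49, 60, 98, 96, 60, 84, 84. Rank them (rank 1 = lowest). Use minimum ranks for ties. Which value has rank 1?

Sorted (ascending): 49, 60, 60, 72, 84, 84, 96, 98, 98
The 2 values of 60 occupy positions 2–3 → each gets rank 2.
The 2 values of 84 occupy positions 5–6 → each gets rank 5.
The 2 values of 98 occupy positions 8–9 → each gets rank 8.
Rank 1 → value 49.

49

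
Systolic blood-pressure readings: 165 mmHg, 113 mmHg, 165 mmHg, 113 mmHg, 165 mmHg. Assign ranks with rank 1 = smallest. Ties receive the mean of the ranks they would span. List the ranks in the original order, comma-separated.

4, 1.5, 4, 1.5, 4

Sorted (ascending): 113, 113, 165, 165, 165
The 2 values of 113 occupy positions 1–2 → average rank (1+2)/2 = 1.5.
The 3 values of 165 occupy positions 3–5 → average rank 4.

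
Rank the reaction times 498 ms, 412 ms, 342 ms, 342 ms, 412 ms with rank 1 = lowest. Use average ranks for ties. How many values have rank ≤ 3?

2

Sorted (ascending): 342, 342, 412, 412, 498
The 2 values of 342 occupy positions 1–2 → average rank (1+2)/2 = 1.5.
The 2 values of 412 occupy positions 3–4 → average rank (3+4)/2 = 3.5.
Ranks ≤ 3: {1.5, 1.5} → 2 values.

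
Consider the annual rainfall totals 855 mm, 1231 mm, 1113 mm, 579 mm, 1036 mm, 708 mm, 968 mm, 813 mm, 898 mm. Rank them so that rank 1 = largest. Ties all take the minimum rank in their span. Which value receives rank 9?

579

Sorted (descending): 1231, 1113, 1036, 968, 898, 855, 813, 708, 579
No ties — each value takes its position as its rank.
Rank 9 → value 579.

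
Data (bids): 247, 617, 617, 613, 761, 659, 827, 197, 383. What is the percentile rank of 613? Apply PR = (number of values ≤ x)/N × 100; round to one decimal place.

N = 9.
Strictly below 613: 3. Equal to 613: 1.
PR = 4/9 × 100 = 44.4

44.4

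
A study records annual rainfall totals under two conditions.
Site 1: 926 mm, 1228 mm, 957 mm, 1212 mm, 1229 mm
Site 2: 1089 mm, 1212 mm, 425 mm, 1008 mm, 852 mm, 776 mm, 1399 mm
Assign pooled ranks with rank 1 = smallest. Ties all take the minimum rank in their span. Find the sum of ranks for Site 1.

38

Sorted (ascending): 425, 776, 852, 926, 957, 1008, 1089, 1212, 1212, 1228, 1229, 1399
The 2 values of 1212 occupy positions 8–9 → each gets rank 8.
Site 1 values → pooled ranks: 926→4, 1228→10, 957→5, 1212→8, 1229→11
Rank sum = 4 + 10 + 5 + 8 + 11 = 38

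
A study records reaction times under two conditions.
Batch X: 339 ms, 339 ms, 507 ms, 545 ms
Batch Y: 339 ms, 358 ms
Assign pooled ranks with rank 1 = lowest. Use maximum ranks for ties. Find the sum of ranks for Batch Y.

Sorted (ascending): 339, 339, 339, 358, 507, 545
The 3 values of 339 occupy positions 1–3 → each gets rank 3.
Batch Y values → pooled ranks: 339→3, 358→4
Rank sum = 3 + 4 = 7

7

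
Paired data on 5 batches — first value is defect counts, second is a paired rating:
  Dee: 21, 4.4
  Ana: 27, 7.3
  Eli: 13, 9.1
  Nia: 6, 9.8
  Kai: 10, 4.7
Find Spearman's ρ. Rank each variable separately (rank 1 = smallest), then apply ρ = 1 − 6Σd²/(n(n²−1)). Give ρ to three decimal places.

-0.500

Ranks of variable 1: 4, 5, 3, 1, 2
Ranks of variable 2: 1, 3, 4, 5, 2
d = r₁ − r₂: 3, 2, -1, -4, 0
d²: 9, 4, 1, 16, 0; Σd² = 30
ρ = 1 − 6·30/(5·24) = 1 − 180/120 = -0.500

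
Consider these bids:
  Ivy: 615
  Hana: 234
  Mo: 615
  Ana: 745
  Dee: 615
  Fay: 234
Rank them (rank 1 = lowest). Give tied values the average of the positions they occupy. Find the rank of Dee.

4

Sorted (ascending): 234, 234, 615, 615, 615, 745
The 2 values of 234 occupy positions 1–2 → average rank (1+2)/2 = 1.5.
The 3 values of 615 occupy positions 3–5 → average rank 4.
Dee has value 615 → rank 4.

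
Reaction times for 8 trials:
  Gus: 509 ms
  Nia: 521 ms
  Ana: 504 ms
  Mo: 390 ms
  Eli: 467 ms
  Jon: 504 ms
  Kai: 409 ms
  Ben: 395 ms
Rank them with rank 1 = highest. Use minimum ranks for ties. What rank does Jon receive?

3

Sorted (descending): 521, 509, 504, 504, 467, 409, 395, 390
The 2 values of 504 occupy positions 3–4 → each gets rank 3.
Jon has value 504 ms → rank 3.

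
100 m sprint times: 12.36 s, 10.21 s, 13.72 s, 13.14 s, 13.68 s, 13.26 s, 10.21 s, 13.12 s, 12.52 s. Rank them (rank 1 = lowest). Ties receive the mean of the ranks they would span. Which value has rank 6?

Sorted (ascending): 10.21, 10.21, 12.36, 12.52, 13.12, 13.14, 13.26, 13.68, 13.72
The 2 values of 10.21 occupy positions 1–2 → average rank (1+2)/2 = 1.5.
Rank 6 → value 13.14.

13.14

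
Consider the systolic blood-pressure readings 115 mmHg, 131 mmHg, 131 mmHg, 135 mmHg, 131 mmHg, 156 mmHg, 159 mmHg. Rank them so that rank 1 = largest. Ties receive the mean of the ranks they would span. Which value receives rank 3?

135

Sorted (descending): 159, 156, 135, 131, 131, 131, 115
The 3 values of 131 occupy positions 4–6 → average rank 5.
Rank 3 → value 135.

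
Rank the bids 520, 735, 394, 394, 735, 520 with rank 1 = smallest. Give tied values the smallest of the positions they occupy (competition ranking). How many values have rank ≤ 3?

Sorted (ascending): 394, 394, 520, 520, 735, 735
The 2 values of 394 occupy positions 1–2 → each gets rank 1.
The 2 values of 520 occupy positions 3–4 → each gets rank 3.
The 2 values of 735 occupy positions 5–6 → each gets rank 5.
Ranks ≤ 3: {1, 1, 3, 3} → 4 values.

4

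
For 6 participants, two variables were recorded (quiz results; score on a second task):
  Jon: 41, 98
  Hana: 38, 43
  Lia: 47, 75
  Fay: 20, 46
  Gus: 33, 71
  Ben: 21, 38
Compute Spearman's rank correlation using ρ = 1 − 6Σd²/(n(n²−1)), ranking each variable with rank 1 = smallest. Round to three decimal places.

Ranks of variable 1: 5, 4, 6, 1, 3, 2
Ranks of variable 2: 6, 2, 5, 3, 4, 1
d = r₁ − r₂: -1, 2, 1, -2, -1, 1
d²: 1, 4, 1, 4, 1, 1; Σd² = 12
ρ = 1 − 6·12/(6·35) = 1 − 72/210 = 0.657

0.657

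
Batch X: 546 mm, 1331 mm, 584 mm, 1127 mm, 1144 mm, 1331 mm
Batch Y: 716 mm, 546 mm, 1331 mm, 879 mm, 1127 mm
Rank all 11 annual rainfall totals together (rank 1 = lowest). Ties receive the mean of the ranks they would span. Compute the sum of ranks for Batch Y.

Sorted (ascending): 546, 546, 584, 716, 879, 1127, 1127, 1144, 1331, 1331, 1331
The 2 values of 546 occupy positions 1–2 → average rank (1+2)/2 = 1.5.
The 2 values of 1127 occupy positions 6–7 → average rank (6+7)/2 = 6.5.
The 3 values of 1331 occupy positions 9–11 → average rank 10.
Batch Y values → pooled ranks: 716→4, 546→1.5, 1331→10, 879→5, 1127→6.5
Rank sum = 4 + 1.5 + 10 + 5 + 6.5 = 27

27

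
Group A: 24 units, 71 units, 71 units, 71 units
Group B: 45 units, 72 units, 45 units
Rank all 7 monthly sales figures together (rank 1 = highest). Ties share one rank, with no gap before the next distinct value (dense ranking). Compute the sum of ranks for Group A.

Sorted (descending): 72, 71, 71, 71, 45, 45, 24
The 3 values of 71 share dense rank 2.
The 2 values of 45 share dense rank 3.
Remaining distinct values take the next consecutive integers.
Group A values → pooled ranks: 24→4, 71→2, 71→2, 71→2
Rank sum = 4 + 2 + 2 + 2 = 10

10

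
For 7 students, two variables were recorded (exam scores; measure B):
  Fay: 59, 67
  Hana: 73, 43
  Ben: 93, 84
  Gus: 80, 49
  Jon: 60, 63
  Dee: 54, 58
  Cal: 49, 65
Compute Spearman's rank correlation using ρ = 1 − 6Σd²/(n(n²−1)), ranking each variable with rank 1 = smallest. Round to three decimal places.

Ranks of variable 1: 3, 5, 7, 6, 4, 2, 1
Ranks of variable 2: 6, 1, 7, 2, 4, 3, 5
d = r₁ − r₂: -3, 4, 0, 4, 0, -1, -4
d²: 9, 16, 0, 16, 0, 1, 16; Σd² = 58
ρ = 1 − 6·58/(7·48) = 1 − 348/336 = -0.036

-0.036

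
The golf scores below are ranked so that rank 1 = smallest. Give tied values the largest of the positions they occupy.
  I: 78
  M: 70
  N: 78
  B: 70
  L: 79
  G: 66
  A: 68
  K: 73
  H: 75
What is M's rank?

Sorted (ascending): 66, 68, 70, 70, 73, 75, 78, 78, 79
The 2 values of 70 occupy positions 3–4 → each gets rank 4.
The 2 values of 78 occupy positions 7–8 → each gets rank 8.
M has value 70 → rank 4.

4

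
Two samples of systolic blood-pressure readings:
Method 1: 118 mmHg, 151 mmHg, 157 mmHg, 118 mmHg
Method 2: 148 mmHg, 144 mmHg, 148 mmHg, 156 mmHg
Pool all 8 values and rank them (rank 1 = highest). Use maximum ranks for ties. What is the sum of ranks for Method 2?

18

Sorted (descending): 157, 156, 151, 148, 148, 144, 118, 118
The 2 values of 148 occupy positions 4–5 → each gets rank 5.
The 2 values of 118 occupy positions 7–8 → each gets rank 8.
Method 2 values → pooled ranks: 148→5, 144→6, 148→5, 156→2
Rank sum = 5 + 6 + 5 + 2 = 18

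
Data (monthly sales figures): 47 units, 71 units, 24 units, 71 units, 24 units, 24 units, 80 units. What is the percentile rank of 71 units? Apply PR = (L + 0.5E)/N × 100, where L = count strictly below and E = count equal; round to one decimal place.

71.4

N = 7.
Strictly below 71: 4. Equal to 71: 2.
PR = (4 + 0.5·2)/7 × 100 = 71.4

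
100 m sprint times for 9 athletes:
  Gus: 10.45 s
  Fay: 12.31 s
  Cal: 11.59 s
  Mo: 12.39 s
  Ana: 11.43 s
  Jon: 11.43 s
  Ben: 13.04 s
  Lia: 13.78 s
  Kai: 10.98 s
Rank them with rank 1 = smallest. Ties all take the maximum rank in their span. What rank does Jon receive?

Sorted (ascending): 10.45, 10.98, 11.43, 11.43, 11.59, 12.31, 12.39, 13.04, 13.78
The 2 values of 11.43 occupy positions 3–4 → each gets rank 4.
Jon has value 11.43 s → rank 4.

4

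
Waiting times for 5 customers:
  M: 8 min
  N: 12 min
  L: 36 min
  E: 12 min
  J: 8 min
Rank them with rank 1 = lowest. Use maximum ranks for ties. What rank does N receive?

4

Sorted (ascending): 8, 8, 12, 12, 36
The 2 values of 8 occupy positions 1–2 → each gets rank 2.
The 2 values of 12 occupy positions 3–4 → each gets rank 4.
N has value 12 min → rank 4.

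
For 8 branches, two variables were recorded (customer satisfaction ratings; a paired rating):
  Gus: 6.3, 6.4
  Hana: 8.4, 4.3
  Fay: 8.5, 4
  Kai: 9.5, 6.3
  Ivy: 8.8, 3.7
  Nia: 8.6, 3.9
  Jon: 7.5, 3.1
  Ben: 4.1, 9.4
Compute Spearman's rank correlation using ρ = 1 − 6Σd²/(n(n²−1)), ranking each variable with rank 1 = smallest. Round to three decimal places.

-0.405

Ranks of variable 1: 2, 4, 5, 8, 7, 6, 3, 1
Ranks of variable 2: 7, 5, 4, 6, 2, 3, 1, 8
d = r₁ − r₂: -5, -1, 1, 2, 5, 3, 2, -7
d²: 25, 1, 1, 4, 25, 9, 4, 49; Σd² = 118
ρ = 1 − 6·118/(8·63) = 1 − 708/504 = -0.405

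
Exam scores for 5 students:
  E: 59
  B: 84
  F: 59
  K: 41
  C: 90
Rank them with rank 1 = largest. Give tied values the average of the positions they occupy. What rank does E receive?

3.5

Sorted (descending): 90, 84, 59, 59, 41
The 2 values of 59 occupy positions 3–4 → average rank (3+4)/2 = 3.5.
E has value 59 → rank 3.5.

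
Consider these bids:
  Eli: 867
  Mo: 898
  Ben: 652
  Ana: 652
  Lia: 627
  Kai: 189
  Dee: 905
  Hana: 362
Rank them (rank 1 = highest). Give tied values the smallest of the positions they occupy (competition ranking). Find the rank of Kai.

8

Sorted (descending): 905, 898, 867, 652, 652, 627, 362, 189
The 2 values of 652 occupy positions 4–5 → each gets rank 4.
Kai has value 189 → rank 8.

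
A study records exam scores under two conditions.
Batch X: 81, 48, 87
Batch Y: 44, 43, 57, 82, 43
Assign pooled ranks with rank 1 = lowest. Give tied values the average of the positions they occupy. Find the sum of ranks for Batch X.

18

Sorted (ascending): 43, 43, 44, 48, 57, 81, 82, 87
The 2 values of 43 occupy positions 1–2 → average rank (1+2)/2 = 1.5.
Batch X values → pooled ranks: 81→6, 48→4, 87→8
Rank sum = 6 + 4 + 8 = 18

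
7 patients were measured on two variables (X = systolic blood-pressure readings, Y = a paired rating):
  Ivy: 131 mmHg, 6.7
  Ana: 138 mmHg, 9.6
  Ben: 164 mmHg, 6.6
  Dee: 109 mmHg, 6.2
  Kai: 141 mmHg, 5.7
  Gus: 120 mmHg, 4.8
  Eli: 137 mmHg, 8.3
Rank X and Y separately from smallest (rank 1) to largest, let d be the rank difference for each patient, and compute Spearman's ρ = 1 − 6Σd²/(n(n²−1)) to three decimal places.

Ranks of variable 1: 3, 5, 7, 1, 6, 2, 4
Ranks of variable 2: 5, 7, 4, 3, 2, 1, 6
d = r₁ − r₂: -2, -2, 3, -2, 4, 1, -2
d²: 4, 4, 9, 4, 16, 1, 4; Σd² = 42
ρ = 1 − 6·42/(7·48) = 1 − 252/336 = 0.250

0.250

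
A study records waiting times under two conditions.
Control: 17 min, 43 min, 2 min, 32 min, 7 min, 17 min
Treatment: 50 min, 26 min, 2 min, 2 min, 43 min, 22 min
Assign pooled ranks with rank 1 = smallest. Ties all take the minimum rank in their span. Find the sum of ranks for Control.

34

Sorted (ascending): 2, 2, 2, 7, 17, 17, 22, 26, 32, 43, 43, 50
The 3 values of 2 occupy positions 1–3 → each gets rank 1.
The 2 values of 17 occupy positions 5–6 → each gets rank 5.
The 2 values of 43 occupy positions 10–11 → each gets rank 10.
Control values → pooled ranks: 17→5, 43→10, 2→1, 32→9, 7→4, 17→5
Rank sum = 5 + 10 + 1 + 9 + 4 + 5 = 34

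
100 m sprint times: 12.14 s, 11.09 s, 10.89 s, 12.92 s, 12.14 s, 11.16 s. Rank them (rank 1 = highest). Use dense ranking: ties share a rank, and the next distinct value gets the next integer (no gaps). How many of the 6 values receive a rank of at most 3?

4

Sorted (descending): 12.92, 12.14, 12.14, 11.16, 11.09, 10.89
The 2 values of 12.14 share dense rank 2.
Remaining distinct values take the next consecutive integers.
Ranks ≤ 3: {1, 2, 2, 3} → 4 values.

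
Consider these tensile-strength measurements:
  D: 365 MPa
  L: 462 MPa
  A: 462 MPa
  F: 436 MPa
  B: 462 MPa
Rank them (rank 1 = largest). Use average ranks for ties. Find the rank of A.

2

Sorted (descending): 462, 462, 462, 436, 365
The 3 values of 462 occupy positions 1–3 → average rank 2.
A has value 462 MPa → rank 2.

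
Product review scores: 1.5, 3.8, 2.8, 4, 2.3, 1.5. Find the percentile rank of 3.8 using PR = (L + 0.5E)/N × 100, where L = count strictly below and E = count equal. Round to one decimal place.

N = 6.
Strictly below 3.8: 4. Equal to 3.8: 1.
PR = (4 + 0.5·1)/6 × 100 = 75.0

75.0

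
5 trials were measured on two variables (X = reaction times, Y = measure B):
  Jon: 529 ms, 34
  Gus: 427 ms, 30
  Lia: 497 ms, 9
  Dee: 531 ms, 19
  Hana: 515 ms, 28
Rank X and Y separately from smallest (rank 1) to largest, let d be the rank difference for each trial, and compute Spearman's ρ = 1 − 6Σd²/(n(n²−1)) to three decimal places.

Ranks of variable 1: 4, 1, 2, 5, 3
Ranks of variable 2: 5, 4, 1, 2, 3
d = r₁ − r₂: -1, -3, 1, 3, 0
d²: 1, 9, 1, 9, 0; Σd² = 20
ρ = 1 − 6·20/(5·24) = 1 − 120/120 = 0.000

0.000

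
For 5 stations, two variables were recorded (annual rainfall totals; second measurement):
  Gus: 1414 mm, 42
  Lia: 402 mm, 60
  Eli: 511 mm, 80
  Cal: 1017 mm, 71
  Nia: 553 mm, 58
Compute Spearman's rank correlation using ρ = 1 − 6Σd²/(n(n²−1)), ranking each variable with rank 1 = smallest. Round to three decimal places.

Ranks of variable 1: 5, 1, 2, 4, 3
Ranks of variable 2: 1, 3, 5, 4, 2
d = r₁ − r₂: 4, -2, -3, 0, 1
d²: 16, 4, 9, 0, 1; Σd² = 30
ρ = 1 − 6·30/(5·24) = 1 − 180/120 = -0.500

-0.500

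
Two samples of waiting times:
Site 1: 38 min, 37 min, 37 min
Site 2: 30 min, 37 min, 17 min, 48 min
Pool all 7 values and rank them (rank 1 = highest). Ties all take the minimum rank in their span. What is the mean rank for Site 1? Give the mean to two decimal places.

2.67

Sorted (descending): 48, 38, 37, 37, 37, 30, 17
The 3 values of 37 occupy positions 3–5 → each gets rank 3.
Site 1 values → pooled ranks: 38→2, 37→3, 37→3
Mean rank = (2 + 3 + 3) / 3 = 2.67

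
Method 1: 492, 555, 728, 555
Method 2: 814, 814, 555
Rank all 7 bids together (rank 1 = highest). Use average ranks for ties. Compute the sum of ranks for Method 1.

Sorted (descending): 814, 814, 728, 555, 555, 555, 492
The 2 values of 814 occupy positions 1–2 → average rank (1+2)/2 = 1.5.
The 3 values of 555 occupy positions 4–6 → average rank 5.
Method 1 values → pooled ranks: 492→7, 555→5, 728→3, 555→5
Rank sum = 7 + 5 + 3 + 5 = 20

20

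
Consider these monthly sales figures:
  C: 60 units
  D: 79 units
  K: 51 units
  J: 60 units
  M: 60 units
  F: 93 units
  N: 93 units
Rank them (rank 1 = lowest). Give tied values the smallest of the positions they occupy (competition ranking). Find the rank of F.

6

Sorted (ascending): 51, 60, 60, 60, 79, 93, 93
The 3 values of 60 occupy positions 2–4 → each gets rank 2.
The 2 values of 93 occupy positions 6–7 → each gets rank 6.
F has value 93 units → rank 6.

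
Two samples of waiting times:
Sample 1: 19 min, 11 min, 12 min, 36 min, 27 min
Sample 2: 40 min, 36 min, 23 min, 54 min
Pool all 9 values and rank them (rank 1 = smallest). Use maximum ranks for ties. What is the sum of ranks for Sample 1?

18

Sorted (ascending): 11, 12, 19, 23, 27, 36, 36, 40, 54
The 2 values of 36 occupy positions 6–7 → each gets rank 7.
Sample 1 values → pooled ranks: 19→3, 11→1, 12→2, 36→7, 27→5
Rank sum = 3 + 1 + 2 + 7 + 5 = 18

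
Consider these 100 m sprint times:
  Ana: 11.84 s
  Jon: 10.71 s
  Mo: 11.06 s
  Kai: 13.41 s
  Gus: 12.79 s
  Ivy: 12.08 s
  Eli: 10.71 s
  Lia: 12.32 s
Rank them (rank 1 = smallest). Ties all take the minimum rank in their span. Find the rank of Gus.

Sorted (ascending): 10.71, 10.71, 11.06, 11.84, 12.08, 12.32, 12.79, 13.41
The 2 values of 10.71 occupy positions 1–2 → each gets rank 1.
Gus has value 12.79 s → rank 7.

7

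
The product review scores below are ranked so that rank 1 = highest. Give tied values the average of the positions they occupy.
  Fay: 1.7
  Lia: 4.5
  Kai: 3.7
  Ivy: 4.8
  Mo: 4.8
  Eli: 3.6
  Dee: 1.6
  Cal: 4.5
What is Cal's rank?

Sorted (descending): 4.8, 4.8, 4.5, 4.5, 3.7, 3.6, 1.7, 1.6
The 2 values of 4.8 occupy positions 1–2 → average rank (1+2)/2 = 1.5.
The 2 values of 4.5 occupy positions 3–4 → average rank (3+4)/2 = 3.5.
Cal has value 4.5 → rank 3.5.

3.5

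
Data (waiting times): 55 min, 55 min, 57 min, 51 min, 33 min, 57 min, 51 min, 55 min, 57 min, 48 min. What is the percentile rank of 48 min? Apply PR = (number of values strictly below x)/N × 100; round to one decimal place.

10.0

N = 10.
Strictly below 48: 1. Equal to 48: 1.
PR = 1/10 × 100 = 10.0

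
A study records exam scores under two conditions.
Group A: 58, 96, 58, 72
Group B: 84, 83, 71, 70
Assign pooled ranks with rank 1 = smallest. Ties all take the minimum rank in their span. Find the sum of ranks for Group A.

Sorted (ascending): 58, 58, 70, 71, 72, 83, 84, 96
The 2 values of 58 occupy positions 1–2 → each gets rank 1.
Group A values → pooled ranks: 58→1, 96→8, 58→1, 72→5
Rank sum = 1 + 8 + 1 + 5 = 15

15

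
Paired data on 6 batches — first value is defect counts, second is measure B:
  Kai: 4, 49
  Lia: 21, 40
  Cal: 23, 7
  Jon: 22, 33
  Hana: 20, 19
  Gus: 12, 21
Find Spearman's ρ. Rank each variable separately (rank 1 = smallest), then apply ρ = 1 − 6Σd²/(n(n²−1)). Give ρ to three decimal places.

-0.543

Ranks of variable 1: 1, 4, 6, 5, 3, 2
Ranks of variable 2: 6, 5, 1, 4, 2, 3
d = r₁ − r₂: -5, -1, 5, 1, 1, -1
d²: 25, 1, 25, 1, 1, 1; Σd² = 54
ρ = 1 − 6·54/(6·35) = 1 − 324/210 = -0.543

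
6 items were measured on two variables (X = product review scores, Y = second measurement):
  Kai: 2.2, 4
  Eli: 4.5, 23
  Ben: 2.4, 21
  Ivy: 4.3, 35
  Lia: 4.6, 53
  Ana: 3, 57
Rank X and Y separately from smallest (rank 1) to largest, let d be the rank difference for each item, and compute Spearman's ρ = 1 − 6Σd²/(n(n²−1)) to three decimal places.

Ranks of variable 1: 1, 5, 2, 4, 6, 3
Ranks of variable 2: 1, 3, 2, 4, 5, 6
d = r₁ − r₂: 0, 2, 0, 0, 1, -3
d²: 0, 4, 0, 0, 1, 9; Σd² = 14
ρ = 1 − 6·14/(6·35) = 1 − 84/210 = 0.600

0.600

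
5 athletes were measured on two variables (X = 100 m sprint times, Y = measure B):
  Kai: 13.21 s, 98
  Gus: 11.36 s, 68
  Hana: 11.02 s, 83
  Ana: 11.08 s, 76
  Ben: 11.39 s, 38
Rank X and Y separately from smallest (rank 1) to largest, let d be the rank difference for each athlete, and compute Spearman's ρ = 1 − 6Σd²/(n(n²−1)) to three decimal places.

Ranks of variable 1: 5, 3, 1, 2, 4
Ranks of variable 2: 5, 2, 4, 3, 1
d = r₁ − r₂: 0, 1, -3, -1, 3
d²: 0, 1, 9, 1, 9; Σd² = 20
ρ = 1 − 6·20/(5·24) = 1 − 120/120 = 0.000

0.000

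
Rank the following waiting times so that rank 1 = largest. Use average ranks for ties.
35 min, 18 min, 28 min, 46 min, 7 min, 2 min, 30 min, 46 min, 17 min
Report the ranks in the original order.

3, 6, 5, 1.5, 8, 9, 4, 1.5, 7

Sorted (descending): 46, 46, 35, 30, 28, 18, 17, 7, 2
The 2 values of 46 occupy positions 1–2 → average rank (1+2)/2 = 1.5.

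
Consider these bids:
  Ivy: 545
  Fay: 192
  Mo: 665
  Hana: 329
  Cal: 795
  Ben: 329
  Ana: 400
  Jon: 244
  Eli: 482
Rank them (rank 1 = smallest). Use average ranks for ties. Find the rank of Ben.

3.5

Sorted (ascending): 192, 244, 329, 329, 400, 482, 545, 665, 795
The 2 values of 329 occupy positions 3–4 → average rank (3+4)/2 = 3.5.
Ben has value 329 → rank 3.5.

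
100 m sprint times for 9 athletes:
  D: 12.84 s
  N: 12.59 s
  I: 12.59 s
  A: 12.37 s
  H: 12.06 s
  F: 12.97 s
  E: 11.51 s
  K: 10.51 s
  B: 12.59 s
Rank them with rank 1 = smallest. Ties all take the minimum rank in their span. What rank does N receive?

5

Sorted (ascending): 10.51, 11.51, 12.06, 12.37, 12.59, 12.59, 12.59, 12.84, 12.97
The 3 values of 12.59 occupy positions 5–7 → each gets rank 5.
N has value 12.59 s → rank 5.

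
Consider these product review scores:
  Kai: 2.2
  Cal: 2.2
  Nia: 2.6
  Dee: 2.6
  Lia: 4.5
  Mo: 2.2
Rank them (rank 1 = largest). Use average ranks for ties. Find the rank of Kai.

Sorted (descending): 4.5, 2.6, 2.6, 2.2, 2.2, 2.2
The 2 values of 2.6 occupy positions 2–3 → average rank (2+3)/2 = 2.5.
The 3 values of 2.2 occupy positions 4–6 → average rank 5.
Kai has value 2.2 → rank 5.

5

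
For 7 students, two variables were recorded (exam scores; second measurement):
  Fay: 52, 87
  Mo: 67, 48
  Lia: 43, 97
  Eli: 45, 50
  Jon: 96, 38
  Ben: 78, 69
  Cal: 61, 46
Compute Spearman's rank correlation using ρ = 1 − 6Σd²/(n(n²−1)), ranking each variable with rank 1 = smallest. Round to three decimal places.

Ranks of variable 1: 3, 5, 1, 2, 7, 6, 4
Ranks of variable 2: 6, 3, 7, 4, 1, 5, 2
d = r₁ − r₂: -3, 2, -6, -2, 6, 1, 2
d²: 9, 4, 36, 4, 36, 1, 4; Σd² = 94
ρ = 1 − 6·94/(7·48) = 1 − 564/336 = -0.679

-0.679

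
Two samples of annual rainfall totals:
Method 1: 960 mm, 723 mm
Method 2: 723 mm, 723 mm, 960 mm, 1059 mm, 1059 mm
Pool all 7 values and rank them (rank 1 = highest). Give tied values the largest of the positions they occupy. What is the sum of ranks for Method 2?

22

Sorted (descending): 1059, 1059, 960, 960, 723, 723, 723
The 2 values of 1059 occupy positions 1–2 → each gets rank 2.
The 2 values of 960 occupy positions 3–4 → each gets rank 4.
The 3 values of 723 occupy positions 5–7 → each gets rank 7.
Method 2 values → pooled ranks: 723→7, 723→7, 960→4, 1059→2, 1059→2
Rank sum = 7 + 7 + 4 + 2 + 2 = 22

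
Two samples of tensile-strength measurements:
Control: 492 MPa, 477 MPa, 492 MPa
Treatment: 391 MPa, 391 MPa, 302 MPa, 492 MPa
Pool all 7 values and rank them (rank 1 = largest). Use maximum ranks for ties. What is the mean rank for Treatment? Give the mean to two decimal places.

Sorted (descending): 492, 492, 492, 477, 391, 391, 302
The 3 values of 492 occupy positions 1–3 → each gets rank 3.
The 2 values of 391 occupy positions 5–6 → each gets rank 6.
Treatment values → pooled ranks: 391→6, 391→6, 302→7, 492→3
Mean rank = (6 + 6 + 7 + 3) / 4 = 5.50

5.50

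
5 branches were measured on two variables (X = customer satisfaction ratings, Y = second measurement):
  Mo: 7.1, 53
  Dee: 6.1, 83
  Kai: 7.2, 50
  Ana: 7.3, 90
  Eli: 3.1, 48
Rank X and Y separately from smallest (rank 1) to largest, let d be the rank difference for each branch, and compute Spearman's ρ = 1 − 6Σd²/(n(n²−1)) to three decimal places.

0.600

Ranks of variable 1: 3, 2, 4, 5, 1
Ranks of variable 2: 3, 4, 2, 5, 1
d = r₁ − r₂: 0, -2, 2, 0, 0
d²: 0, 4, 4, 0, 0; Σd² = 8
ρ = 1 − 6·8/(5·24) = 1 − 48/120 = 0.600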